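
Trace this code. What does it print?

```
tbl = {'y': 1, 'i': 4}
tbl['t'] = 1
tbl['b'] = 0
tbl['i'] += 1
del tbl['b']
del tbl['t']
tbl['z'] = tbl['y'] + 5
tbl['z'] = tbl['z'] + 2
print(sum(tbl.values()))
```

14

tbl['t'] = 1 → {'y': 1, 'i': 4, 't': 1}
tbl['b'] = 0 → {'y': 1, 'i': 4, 't': 1, 'b': 0}
tbl['i'] = 4+1 = 5 → {'y': 1, 'i': 5, 't': 1, 'b': 0}
del 'b' → {'y': 1, 'i': 5, 't': 1}
del 't' → {'y': 1, 'i': 5}
tbl['z'] = tbl['y']+5 = 6 → {'y': 1, 'i': 5, 'z': 6}
tbl['z'] = tbl['z']+2 = 8 → {'y': 1, 'i': 5, 'z': 8}
sum of values = 14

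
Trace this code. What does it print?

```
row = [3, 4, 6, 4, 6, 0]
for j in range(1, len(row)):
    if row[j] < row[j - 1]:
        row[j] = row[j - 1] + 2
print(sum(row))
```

43

j=1: 4>=3, unchanged → [3, 4, 6, 4, 6, 0]
j=2: 6>=4, unchanged → [3, 4, 6, 4, 6, 0]
j=3: 4<6, row[3] = 6+2 = 8 → [3, 4, 6, 8, 6, 0]
j=4: 6<8, row[4] = 8+2 = 10 → [3, 4, 6, 8, 10, 0]
j=5: 0<10, row[5] = 10+2 = 12 → [3, 4, 6, 8, 10, 12]
sum = 43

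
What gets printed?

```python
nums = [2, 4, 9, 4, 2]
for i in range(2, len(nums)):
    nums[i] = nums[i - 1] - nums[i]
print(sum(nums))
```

-19

i=2: nums[2] = 4-9 = -5 → [2, 4, -5, 4, 2]
i=3: nums[3] = (-5)-4 = -9 → [2, 4, -5, -9, 2]
i=4: nums[4] = (-9)-2 = -11 → [2, 4, -5, -9, -11]
sum = -19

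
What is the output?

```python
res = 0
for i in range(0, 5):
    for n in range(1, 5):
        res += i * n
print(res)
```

i=0,n=1: res = 0+0 = 0
i=0,n=2: res = 0+0 = 0
i=0,n=3: res = 0+0 = 0
i=0,n=4: res = 0+0 = 0
i=1,n=1: res = 0+1 = 1
i=1,n=2: res = 1+2 = 3
i=1,n=3: res = 3+3 = 6
i=1,n=4: res = 6+4 = 10
i=2,n=1: res = 10+2 = 12
i=2,n=2: res = 12+4 = 16
i=2,n=3: res = 16+6 = 22
i=2,n=4: res = 22+8 = 30
i=3,n=1: res = 30+3 = 33
i=3,n=2: res = 33+6 = 39
i=3,n=3: res = 39+9 = 48
i=3,n=4: res = 48+12 = 60
i=4,n=1: res = 60+4 = 64
i=4,n=2: res = 64+8 = 72
i=4,n=3: res = 72+12 = 84
i=4,n=4: res = 84+16 = 100

100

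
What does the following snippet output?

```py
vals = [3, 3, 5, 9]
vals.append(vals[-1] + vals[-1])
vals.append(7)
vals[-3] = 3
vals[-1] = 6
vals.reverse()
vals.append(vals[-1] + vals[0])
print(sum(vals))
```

append vals[-1]+vals[-1] = 9+9 = 18 → [3, 3, 5, 9, 18]
append 7 → [3, 3, 5, 9, 18, 7]
vals[-3] = 3 → [3, 3, 5, 3, 18, 7]
vals[-1] = 6 → [3, 3, 5, 3, 18, 6]
reverse → [6, 18, 3, 5, 3, 3]
append vals[-1]+vals[0] = 3+6 = 9 → [6, 18, 3, 5, 3, 3, 9]
sum = 47

47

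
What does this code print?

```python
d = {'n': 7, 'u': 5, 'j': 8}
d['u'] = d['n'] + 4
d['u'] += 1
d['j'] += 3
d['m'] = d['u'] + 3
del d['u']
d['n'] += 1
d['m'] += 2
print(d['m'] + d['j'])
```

28

d['u'] = d['n']+4 = 11 → {'n': 7, 'u': 11, 'j': 8}
d['u'] = 11+1 = 12 → {'n': 7, 'u': 12, 'j': 8}
d['j'] = 8+3 = 11 → {'n': 7, 'u': 12, 'j': 11}
d['m'] = d['u']+3 = 15 → {'n': 7, 'u': 12, 'j': 11, 'm': 15}
del 'u' → {'n': 7, 'j': 11, 'm': 15}
d['n'] = 7+1 = 8 → {'n': 8, 'j': 11, 'm': 15}
d['m'] = 15+2 = 17 → {'n': 8, 'j': 11, 'm': 17}
d['m']+d['j'] = 17+11 = 28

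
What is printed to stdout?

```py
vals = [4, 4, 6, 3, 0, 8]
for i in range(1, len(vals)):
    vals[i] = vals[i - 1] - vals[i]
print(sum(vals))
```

i=1: vals[1] = 4-4 = 0 → [4, 0, 6, 3, 0, 8]
i=2: vals[2] = 0-6 = -6 → [4, 0, -6, 3, 0, 8]
i=3: vals[3] = (-6)-3 = -9 → [4, 0, -6, -9, 0, 8]
i=4: vals[4] = (-9)-0 = -9 → [4, 0, -6, -9, -9, 8]
i=5: vals[5] = (-9)-8 = -17 → [4, 0, -6, -9, -9, -17]
sum = -37

-37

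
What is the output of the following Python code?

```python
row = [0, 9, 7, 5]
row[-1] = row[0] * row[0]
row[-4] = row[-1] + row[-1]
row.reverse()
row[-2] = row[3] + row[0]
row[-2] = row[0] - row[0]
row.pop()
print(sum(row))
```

7

row[-1] = row[0]*row[0] = 0*0 = 0 → [0, 9, 7, 0]
row[-4] = row[-1]+row[-1] = 0+0 = 0 → [0, 9, 7, 0]
reverse → [0, 7, 9, 0]
row[-2] = row[3]+row[0] = 0+0 = 0 → [0, 7, 0, 0]
row[-2] = row[0]-row[0] = 0-0 = 0 → [0, 7, 0, 0]
pop() removes 0 → [0, 7, 0]
sum = 7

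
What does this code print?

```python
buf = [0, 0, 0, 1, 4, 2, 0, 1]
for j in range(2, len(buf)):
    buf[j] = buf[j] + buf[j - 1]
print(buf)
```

[0, 0, 0, 1, 5, 7, 7, 8]

j=2: buf[2] = 0+0 = 0 → [0, 0, 0, 1, 4, 2, 0, 1]
j=3: buf[3] = 1+0 = 1 → [0, 0, 0, 1, 4, 2, 0, 1]
j=4: buf[4] = 4+1 = 5 → [0, 0, 0, 1, 5, 2, 0, 1]
j=5: buf[5] = 2+5 = 7 → [0, 0, 0, 1, 5, 7, 0, 1]
j=6: buf[6] = 0+7 = 7 → [0, 0, 0, 1, 5, 7, 7, 1]
j=7: buf[7] = 1+7 = 8 → [0, 0, 0, 1, 5, 7, 7, 8]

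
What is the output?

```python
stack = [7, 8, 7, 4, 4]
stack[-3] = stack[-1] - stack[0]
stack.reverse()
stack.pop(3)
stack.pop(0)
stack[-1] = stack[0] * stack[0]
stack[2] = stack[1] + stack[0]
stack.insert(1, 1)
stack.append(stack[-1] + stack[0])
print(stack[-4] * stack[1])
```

1

stack[-3] = stack[-1]-stack[0] = 4-7 = -3 → [7, 8, -3, 4, 4]
reverse → [4, 4, -3, 8, 7]
pop(3) removes 8 → [4, 4, -3, 7]
pop(0) removes 4 → [4, -3, 7]
stack[-1] = stack[0]*stack[0] = 4*4 = 16 → [4, -3, 16]
stack[2] = stack[1]+stack[0] = (-3)+4 = 1 → [4, -3, 1]
insert 1 at 1 → [4, 1, -3, 1]
append stack[-1]+stack[0] = 1+4 = 5 → [4, 1, -3, 1, 5]
stack[-4]*stack[1] = 1*1 = 1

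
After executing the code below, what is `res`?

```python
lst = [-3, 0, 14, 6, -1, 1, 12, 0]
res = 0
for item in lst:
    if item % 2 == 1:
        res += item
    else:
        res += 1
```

2

item=-3: odd, res = 0+(-3) = -3
item=0: not odd, res = (-3)+1 = -2
item=14: not odd, res = (-2)+1 = -1
item=6: not odd, res = (-1)+1 = 0
item=-1: odd, res = 0+(-1) = -1
item=1: odd, res = (-1)+1 = 0
item=12: not odd, res = 0+1 = 1
item=0: not odd, res = 1+1 = 2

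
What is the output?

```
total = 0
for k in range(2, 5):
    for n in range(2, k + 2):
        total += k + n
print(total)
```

57

k=2,n=2: total = 0+4 = 4
k=2,n=3: total = 4+5 = 9
k=3,n=2: total = 9+5 = 14
k=3,n=3: total = 14+6 = 20
k=3,n=4: total = 20+7 = 27
k=4,n=2: total = 27+6 = 33
k=4,n=3: total = 33+7 = 40
k=4,n=4: total = 40+8 = 48
k=4,n=5: total = 48+9 = 57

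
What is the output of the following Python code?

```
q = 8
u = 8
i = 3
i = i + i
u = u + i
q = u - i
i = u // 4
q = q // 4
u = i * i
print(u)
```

9

i = 3+3 = 6
u = 8+6 = 14
q = 14-6 = 8
i = 14//4 = 3
q = 8//4 = 2
u = 3*3 = 9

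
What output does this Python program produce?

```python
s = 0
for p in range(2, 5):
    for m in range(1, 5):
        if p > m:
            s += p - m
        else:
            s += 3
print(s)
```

28

p=2,m=1: 2>1, s = 0+1 = 1
p=2,m=2: not 2>2, s = 1+3 = 4
p=2,m=3: not 2>3, s = 4+3 = 7
p=2,m=4: not 2>4, s = 7+3 = 10
p=3,m=1: 3>1, s = 10+2 = 12
p=3,m=2: 3>2, s = 12+1 = 13
p=3,m=3: not 3>3, s = 13+3 = 16
p=3,m=4: not 3>4, s = 16+3 = 19
p=4,m=1: 4>1, s = 19+3 = 22
p=4,m=2: 4>2, s = 22+2 = 24
p=4,m=3: 4>3, s = 24+1 = 25
p=4,m=4: not 4>4, s = 25+3 = 28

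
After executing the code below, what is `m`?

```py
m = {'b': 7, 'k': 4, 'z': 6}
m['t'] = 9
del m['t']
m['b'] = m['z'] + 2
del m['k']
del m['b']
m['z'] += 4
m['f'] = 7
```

m['t'] = 9 → {'b': 7, 'k': 4, 'z': 6, 't': 9}
del 't' → {'b': 7, 'k': 4, 'z': 6}
m['b'] = m['z']+2 = 8 → {'b': 8, 'k': 4, 'z': 6}
del 'k' → {'b': 8, 'z': 6}
del 'b' → {'z': 6}
m['z'] = 6+4 = 10 → {'z': 10}
m['f'] = 7 → {'z': 10, 'f': 7}

{'z': 10, 'f': 7}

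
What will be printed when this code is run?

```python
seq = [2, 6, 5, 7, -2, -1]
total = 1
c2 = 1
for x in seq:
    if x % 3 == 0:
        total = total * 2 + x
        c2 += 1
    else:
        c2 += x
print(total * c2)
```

x=2: not %3==0; c2=3
x=6: %3==0, total = 1*2+6 = 8; c2=4
x=5: not %3==0; c2=9
x=7: not %3==0; c2=16
x=-2: not %3==0; c2=14
x=-1: not %3==0; c2=13
total*c2 = 8*13 = 104

104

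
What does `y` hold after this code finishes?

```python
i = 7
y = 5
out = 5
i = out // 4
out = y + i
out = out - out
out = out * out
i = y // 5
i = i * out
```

5

i = 5//4 = 1
out = 5+1 = 6
out = 6-6 = 0
out = 0*0 = 0
i = 5//5 = 1
i = 1*0 = 0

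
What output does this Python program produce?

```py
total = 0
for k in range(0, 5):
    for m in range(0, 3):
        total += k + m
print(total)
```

45

k=0,m=0: total = 0+0 = 0
k=0,m=1: total = 0+1 = 1
k=0,m=2: total = 1+2 = 3
k=1,m=0: total = 3+1 = 4
k=1,m=1: total = 4+2 = 6
k=1,m=2: total = 6+3 = 9
k=2,m=0: total = 9+2 = 11
k=2,m=1: total = 11+3 = 14
k=2,m=2: total = 14+4 = 18
k=3,m=0: total = 18+3 = 21
k=3,m=1: total = 21+4 = 25
k=3,m=2: total = 25+5 = 30
k=4,m=0: total = 30+4 = 34
k=4,m=1: total = 34+5 = 39
k=4,m=2: total = 39+6 = 45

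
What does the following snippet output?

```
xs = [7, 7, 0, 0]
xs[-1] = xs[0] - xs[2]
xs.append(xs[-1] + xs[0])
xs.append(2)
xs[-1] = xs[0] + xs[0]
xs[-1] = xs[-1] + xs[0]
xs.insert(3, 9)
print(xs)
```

xs[-1] = xs[0]-xs[2] = 7-0 = 7 → [7, 7, 0, 7]
append xs[-1]+xs[0] = 7+7 = 14 → [7, 7, 0, 7, 14]
append 2 → [7, 7, 0, 7, 14, 2]
xs[-1] = xs[0]+xs[0] = 7+7 = 14 → [7, 7, 0, 7, 14, 14]
xs[-1] = xs[-1]+xs[0] = 14+7 = 21 → [7, 7, 0, 7, 14, 21]
insert 9 at 3 → [7, 7, 0, 9, 7, 14, 21]

[7, 7, 0, 9, 7, 14, 21]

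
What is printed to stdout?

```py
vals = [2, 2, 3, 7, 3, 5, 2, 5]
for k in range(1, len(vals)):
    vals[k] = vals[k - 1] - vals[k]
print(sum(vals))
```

-87

k=1: vals[1] = 2-2 = 0 → [2, 0, 3, 7, 3, 5, 2, 5]
k=2: vals[2] = 0-3 = -3 → [2, 0, -3, 7, 3, 5, 2, 5]
k=3: vals[3] = (-3)-7 = -10 → [2, 0, -3, -10, 3, 5, 2, 5]
k=4: vals[4] = (-10)-3 = -13 → [2, 0, -3, -10, -13, 5, 2, 5]
k=5: vals[5] = (-13)-5 = -18 → [2, 0, -3, -10, -13, -18, 2, 5]
k=6: vals[6] = (-18)-2 = -20 → [2, 0, -3, -10, -13, -18, -20, 5]
k=7: vals[7] = (-20)-5 = -25 → [2, 0, -3, -10, -13, -18, -20, -25]
sum = -87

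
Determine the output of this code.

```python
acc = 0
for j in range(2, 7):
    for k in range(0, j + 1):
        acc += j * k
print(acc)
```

j=2,k=0: acc = 0+0 = 0
j=2,k=1: acc = 0+2 = 2
j=2,k=2: acc = 2+4 = 6
j=3,k=0: acc = 6+0 = 6
j=3,k=1: acc = 6+3 = 9
j=3,k=2: acc = 9+6 = 15
j=3,k=3: acc = 15+9 = 24
j=4,k=0: acc = 24+0 = 24
j=4,k=1: acc = 24+4 = 28
j=4,k=2: acc = 28+8 = 36
j=4,k=3: acc = 36+12 = 48
j=4,k=4: acc = 48+16 = 64
j=5,k=0: acc = 64+0 = 64
j=5,k=1: acc = 64+5 = 69
j=5,k=2: acc = 69+10 = 79
j=5,k=3: acc = 79+15 = 94
j=5,k=4: acc = 94+20 = 114
j=5,k=5: acc = 114+25 = 139
j=6,k=0: acc = 139+0 = 139
j=6,k=1: acc = 139+6 = 145
j=6,k=2: acc = 145+12 = 157
j=6,k=3: acc = 157+18 = 175
j=6,k=4: acc = 175+24 = 199
j=6,k=5: acc = 199+30 = 229
j=6,k=6: acc = 229+36 = 265

265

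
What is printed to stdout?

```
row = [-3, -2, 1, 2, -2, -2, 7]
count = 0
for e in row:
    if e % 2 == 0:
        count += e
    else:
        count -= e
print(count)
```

e=-3: not even, count = 0-(-3) = 3
e=-2: even, count = 3+(-2) = 1
e=1: not even, count = 1-1 = 0
e=2: even, count = 0+2 = 2
e=-2: even, count = 2+(-2) = 0
e=-2: even, count = 0+(-2) = -2
e=7: not even, count = (-2)-7 = -9

-9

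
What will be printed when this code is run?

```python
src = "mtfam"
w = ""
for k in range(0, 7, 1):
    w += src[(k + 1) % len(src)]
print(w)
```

tfammtf

k=0: add src[1]='t' → 't'
k=1: add src[2]='f' → 'tf'
k=2: add src[3]='a' → 'tfa'
k=3: add src[4]='m' → 'tfam'
k=4: add src[0]='m' → 'tfamm'
k=5: add src[1]='t' → 'tfammt'
k=6: add src[2]='f' → 'tfammtf'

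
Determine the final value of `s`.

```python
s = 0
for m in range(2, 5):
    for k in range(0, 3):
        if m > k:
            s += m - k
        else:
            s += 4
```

m=2,k=0: 2>0, s = 0+2 = 2
m=2,k=1: 2>1, s = 2+1 = 3
m=2,k=2: not 2>2, s = 3+4 = 7
m=3,k=0: 3>0, s = 7+3 = 10
m=3,k=1: 3>1, s = 10+2 = 12
m=3,k=2: 3>2, s = 12+1 = 13
m=4,k=0: 4>0, s = 13+4 = 17
m=4,k=1: 4>1, s = 17+3 = 20
m=4,k=2: 4>2, s = 20+2 = 22

22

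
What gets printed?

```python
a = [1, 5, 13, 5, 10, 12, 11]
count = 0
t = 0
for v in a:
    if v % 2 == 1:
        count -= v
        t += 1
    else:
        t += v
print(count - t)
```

v=1: odd, count = 0-1 = -1; t=1
v=5: odd, count = (-1)-5 = -6; t=2
v=13: odd, count = (-6)-13 = -19; t=3
v=5: odd, count = (-19)-5 = -24; t=4
v=10: not odd; t=14
v=12: not odd; t=26
v=11: odd, count = (-24)-11 = -35; t=27
count-t = (-35)-27 = -62

-62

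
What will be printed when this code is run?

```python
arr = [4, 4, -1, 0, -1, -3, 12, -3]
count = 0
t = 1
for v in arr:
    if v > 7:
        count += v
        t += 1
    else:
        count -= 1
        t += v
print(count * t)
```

v=4: not >7, count = 0-1 = -1; t=5
v=4: not >7, count = (-1)-1 = -2; t=9
v=-1: not >7, count = (-2)-1 = -3; t=8
v=0: not >7, count = (-3)-1 = -4; t=8
v=-1: not >7, count = (-4)-1 = -5; t=7
v=-3: not >7, count = (-5)-1 = -6; t=4
v=12: >7, count = (-6)+12 = 6; t=5
v=-3: not >7, count = 6-1 = 5; t=2
count*t = 5*2 = 10

10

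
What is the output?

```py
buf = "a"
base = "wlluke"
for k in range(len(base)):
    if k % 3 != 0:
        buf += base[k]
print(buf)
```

allke

k=0: skip
k=1: add 'l' → 'al'
k=2: add 'l' → 'all'
k=3: skip
k=4: add 'k' → 'allk'
k=5: add 'e' → 'allke'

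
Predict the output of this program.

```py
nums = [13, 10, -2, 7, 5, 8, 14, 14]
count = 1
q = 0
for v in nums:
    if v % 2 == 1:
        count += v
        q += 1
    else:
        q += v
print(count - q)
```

v=13: odd, count = 1+13 = 14; q=1
v=10: not odd; q=11
v=-2: not odd; q=9
v=7: odd, count = 14+7 = 21; q=10
v=5: odd, count = 21+5 = 26; q=11
v=8: not odd; q=19
v=14: not odd; q=33
v=14: not odd; q=47
count-q = 26-47 = -21

-21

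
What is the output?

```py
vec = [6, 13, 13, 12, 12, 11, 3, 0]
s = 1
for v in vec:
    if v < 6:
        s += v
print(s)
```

v=6: not <6
v=13: not <6
v=13: not <6
v=12: not <6
v=12: not <6
v=11: not <6
v=3: <6, s = 1+3 = 4
v=0: <6, s = 4+0 = 4

4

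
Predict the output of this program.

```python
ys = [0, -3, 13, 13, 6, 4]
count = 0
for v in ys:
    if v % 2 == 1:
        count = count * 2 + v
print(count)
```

27

v=0: not odd
v=-3: odd, count = 0*2+(-3) = -3
v=13: odd, count = (-3)*2+13 = 7
v=13: odd, count = 7*2+13 = 27
v=6: not odd
v=4: not odd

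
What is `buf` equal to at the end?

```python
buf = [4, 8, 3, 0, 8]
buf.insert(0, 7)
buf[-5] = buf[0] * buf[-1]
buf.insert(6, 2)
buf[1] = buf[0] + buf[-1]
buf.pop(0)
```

insert 7 at 0 → [7, 4, 8, 3, 0, 8]
buf[-5] = buf[0]*buf[-1] = 7*8 = 56 → [7, 56, 8, 3, 0, 8]
insert 2 at 6 → [7, 56, 8, 3, 0, 8, 2]
buf[1] = buf[0]+buf[-1] = 7+2 = 9 → [7, 9, 8, 3, 0, 8, 2]
pop(0) removes 7 → [9, 8, 3, 0, 8, 2]

[9, 8, 3, 0, 8, 2]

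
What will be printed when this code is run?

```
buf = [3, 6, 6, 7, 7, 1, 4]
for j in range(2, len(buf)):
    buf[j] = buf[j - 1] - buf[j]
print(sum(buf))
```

-46

j=2: buf[2] = 6-6 = 0 → [3, 6, 0, 7, 7, 1, 4]
j=3: buf[3] = 0-7 = -7 → [3, 6, 0, -7, 7, 1, 4]
j=4: buf[4] = (-7)-7 = -14 → [3, 6, 0, -7, -14, 1, 4]
j=5: buf[5] = (-14)-1 = -15 → [3, 6, 0, -7, -14, -15, 4]
j=6: buf[6] = (-15)-4 = -19 → [3, 6, 0, -7, -14, -15, -19]
sum = -46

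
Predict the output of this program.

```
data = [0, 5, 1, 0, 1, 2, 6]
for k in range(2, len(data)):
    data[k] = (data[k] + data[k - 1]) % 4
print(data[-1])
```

k=2: data[2] = (1+5)%4 = 2 → [0, 5, 2, 0, 1, 2, 6]
k=3: data[3] = (0+2)%4 = 2 → [0, 5, 2, 2, 1, 2, 6]
k=4: data[4] = (1+2)%4 = 3 → [0, 5, 2, 2, 3, 2, 6]
k=5: data[5] = (2+3)%4 = 1 → [0, 5, 2, 2, 3, 1, 6]
k=6: data[6] = (6+1)%4 = 3 → [0, 5, 2, 2, 3, 1, 3]

3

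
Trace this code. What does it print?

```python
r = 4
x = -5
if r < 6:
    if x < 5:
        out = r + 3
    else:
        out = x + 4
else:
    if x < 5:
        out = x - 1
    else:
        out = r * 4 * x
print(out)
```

r=4, x=-5
r < 6 is True; x < 5 is True
→ out = r + 3 = 7

7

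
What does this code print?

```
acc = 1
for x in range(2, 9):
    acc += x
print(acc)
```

x=2: acc = 1+2 = 3
x=3: acc = 3+3 = 6
x=4: acc = 6+4 = 10
x=5: acc = 10+5 = 15
x=6: acc = 15+6 = 21
x=7: acc = 21+7 = 28
x=8: acc = 28+8 = 36

36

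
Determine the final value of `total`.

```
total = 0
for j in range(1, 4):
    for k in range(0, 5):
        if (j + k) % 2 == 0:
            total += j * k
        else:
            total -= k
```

12

j=1,k=0: odd sum, total = 0-0 = 0
j=1,k=1: even sum, total = 0+1 = 1
j=1,k=2: odd sum, total = 1-2 = -1
j=1,k=3: even sum, total = (-1)+3 = 2
j=1,k=4: odd sum, total = 2-4 = -2
j=2,k=0: even sum, total = (-2)+0 = -2
j=2,k=1: odd sum, total = (-2)-1 = -3
j=2,k=2: even sum, total = (-3)+4 = 1
j=2,k=3: odd sum, total = 1-3 = -2
j=2,k=4: even sum, total = (-2)+8 = 6
j=3,k=0: odd sum, total = 6-0 = 6
j=3,k=1: even sum, total = 6+3 = 9
j=3,k=2: odd sum, total = 9-2 = 7
j=3,k=3: even sum, total = 7+9 = 16
j=3,k=4: odd sum, total = 16-4 = 12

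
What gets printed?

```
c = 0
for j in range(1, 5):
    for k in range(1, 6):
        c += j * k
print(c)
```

j=1,k=1: c = 0+1 = 1
j=1,k=2: c = 1+2 = 3
j=1,k=3: c = 3+3 = 6
j=1,k=4: c = 6+4 = 10
j=1,k=5: c = 10+5 = 15
j=2,k=1: c = 15+2 = 17
j=2,k=2: c = 17+4 = 21
j=2,k=3: c = 21+6 = 27
j=2,k=4: c = 27+8 = 35
j=2,k=5: c = 35+10 = 45
j=3,k=1: c = 45+3 = 48
j=3,k=2: c = 48+6 = 54
j=3,k=3: c = 54+9 = 63
j=3,k=4: c = 63+12 = 75
j=3,k=5: c = 75+15 = 90
j=4,k=1: c = 90+4 = 94
j=4,k=2: c = 94+8 = 102
j=4,k=3: c = 102+12 = 114
j=4,k=4: c = 114+16 = 130
j=4,k=5: c = 130+20 = 150

150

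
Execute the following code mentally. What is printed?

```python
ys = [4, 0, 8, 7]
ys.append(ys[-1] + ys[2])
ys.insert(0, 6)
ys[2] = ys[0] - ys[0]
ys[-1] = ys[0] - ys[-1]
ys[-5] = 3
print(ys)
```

append ys[-1]+ys[2] = 7+8 = 15 → [4, 0, 8, 7, 15]
insert 6 at 0 → [6, 4, 0, 8, 7, 15]
ys[2] = ys[0]-ys[0] = 6-6 = 0 → [6, 4, 0, 8, 7, 15]
ys[-1] = ys[0]-ys[-1] = 6-15 = -9 → [6, 4, 0, 8, 7, -9]
ys[-5] = 3 → [6, 3, 0, 8, 7, -9]

[6, 3, 0, 8, 7, -9]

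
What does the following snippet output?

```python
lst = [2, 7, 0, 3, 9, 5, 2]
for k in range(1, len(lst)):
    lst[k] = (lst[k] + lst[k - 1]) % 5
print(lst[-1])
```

3

k=1: lst[1] = (7+2)%5 = 4 → [2, 4, 0, 3, 9, 5, 2]
k=2: lst[2] = (0+4)%5 = 4 → [2, 4, 4, 3, 9, 5, 2]
k=3: lst[3] = (3+4)%5 = 2 → [2, 4, 4, 2, 9, 5, 2]
k=4: lst[4] = (9+2)%5 = 1 → [2, 4, 4, 2, 1, 5, 2]
k=5: lst[5] = (5+1)%5 = 1 → [2, 4, 4, 2, 1, 1, 2]
k=6: lst[6] = (2+1)%5 = 3 → [2, 4, 4, 2, 1, 1, 3]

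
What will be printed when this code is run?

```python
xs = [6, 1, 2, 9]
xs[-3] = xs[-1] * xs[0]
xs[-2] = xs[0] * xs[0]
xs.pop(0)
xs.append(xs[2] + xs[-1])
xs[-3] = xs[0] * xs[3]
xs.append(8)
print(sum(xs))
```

1061

xs[-3] = xs[-1]*xs[0] = 9*6 = 54 → [6, 54, 2, 9]
xs[-2] = xs[0]*xs[0] = 6*6 = 36 → [6, 54, 36, 9]
pop(0) removes 6 → [54, 36, 9]
append xs[2]+xs[-1] = 9+9 = 18 → [54, 36, 9, 18]
xs[-3] = xs[0]*xs[3] = 54*18 = 972 → [54, 972, 9, 18]
append 8 → [54, 972, 9, 18, 8]
sum = 1061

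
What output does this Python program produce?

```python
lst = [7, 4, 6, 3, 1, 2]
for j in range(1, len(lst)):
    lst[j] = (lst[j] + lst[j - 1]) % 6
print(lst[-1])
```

j=1: lst[1] = (4+7)%6 = 5 → [7, 5, 6, 3, 1, 2]
j=2: lst[2] = (6+5)%6 = 5 → [7, 5, 5, 3, 1, 2]
j=3: lst[3] = (3+5)%6 = 2 → [7, 5, 5, 2, 1, 2]
j=4: lst[4] = (1+2)%6 = 3 → [7, 5, 5, 2, 3, 2]
j=5: lst[5] = (2+3)%6 = 5 → [7, 5, 5, 2, 3, 5]

5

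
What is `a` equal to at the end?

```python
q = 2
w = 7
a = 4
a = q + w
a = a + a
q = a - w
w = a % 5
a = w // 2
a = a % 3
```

a = 2+7 = 9
a = 9+9 = 18
q = 18-7 = 11
w = 18%5 = 3
a = 3//2 = 1
a = 1%3 = 1

1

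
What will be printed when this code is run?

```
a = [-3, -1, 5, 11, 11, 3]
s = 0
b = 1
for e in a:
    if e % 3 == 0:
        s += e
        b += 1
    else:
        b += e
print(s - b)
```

-29

e=-3: %3==0, s = 0+(-3) = -3; b=2
e=-1: not %3==0; b=1
e=5: not %3==0; b=6
e=11: not %3==0; b=17
e=11: not %3==0; b=28
e=3: %3==0, s = (-3)+3 = 0; b=29
s-b = 0-29 = -29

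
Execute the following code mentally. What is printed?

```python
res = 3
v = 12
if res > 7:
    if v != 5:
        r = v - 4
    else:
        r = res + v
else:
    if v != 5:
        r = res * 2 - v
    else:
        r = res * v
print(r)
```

-6

res=3, v=12
res > 7 is False; v != 5 is True
→ r = res * 2 - v = -6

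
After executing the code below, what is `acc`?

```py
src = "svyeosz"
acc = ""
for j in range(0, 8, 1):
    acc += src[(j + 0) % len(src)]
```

'svyeoszs'

j=0: add src[0]='s' → 's'
j=1: add src[1]='v' → 'sv'
j=2: add src[2]='y' → 'svy'
j=3: add src[3]='e' → 'svye'
j=4: add src[4]='o' → 'svyeo'
j=5: add src[5]='s' → 'svyeos'
j=6: add src[6]='z' → 'svyeosz'
j=7: add src[0]='s' → 'svyeoszs'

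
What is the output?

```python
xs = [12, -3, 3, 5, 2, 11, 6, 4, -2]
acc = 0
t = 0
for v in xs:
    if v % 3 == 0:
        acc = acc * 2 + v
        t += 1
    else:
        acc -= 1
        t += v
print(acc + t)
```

112

v=12: %3==0, acc = 0*2+12 = 12; t=1
v=-3: %3==0, acc = 12*2+(-3) = 21; t=2
v=3: %3==0, acc = 21*2+3 = 45; t=3
v=5: not %3==0, acc = 45-1 = 44; t=8
v=2: not %3==0, acc = 44-1 = 43; t=10
v=11: not %3==0, acc = 43-1 = 42; t=21
v=6: %3==0, acc = 42*2+6 = 90; t=22
v=4: not %3==0, acc = 90-1 = 89; t=26
v=-2: not %3==0, acc = 89-1 = 88; t=24
acc+t = 88+24 = 112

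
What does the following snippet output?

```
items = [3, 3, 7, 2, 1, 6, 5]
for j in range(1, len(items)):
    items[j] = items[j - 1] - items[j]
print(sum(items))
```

j=1: items[1] = 3-3 = 0 → [3, 0, 7, 2, 1, 6, 5]
j=2: items[2] = 0-7 = -7 → [3, 0, -7, 2, 1, 6, 5]
j=3: items[3] = (-7)-2 = -9 → [3, 0, -7, -9, 1, 6, 5]
j=4: items[4] = (-9)-1 = -10 → [3, 0, -7, -9, -10, 6, 5]
j=5: items[5] = (-10)-6 = -16 → [3, 0, -7, -9, -10, -16, 5]
j=6: items[6] = (-16)-5 = -21 → [3, 0, -7, -9, -10, -16, -21]
sum = -60

-60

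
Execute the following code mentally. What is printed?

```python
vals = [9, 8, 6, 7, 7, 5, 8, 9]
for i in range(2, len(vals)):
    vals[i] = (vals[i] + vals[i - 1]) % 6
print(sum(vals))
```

i=2: vals[2] = (6+8)%6 = 2 → [9, 8, 2, 7, 7, 5, 8, 9]
i=3: vals[3] = (7+2)%6 = 3 → [9, 8, 2, 3, 7, 5, 8, 9]
i=4: vals[4] = (7+3)%6 = 4 → [9, 8, 2, 3, 4, 5, 8, 9]
i=5: vals[5] = (5+4)%6 = 3 → [9, 8, 2, 3, 4, 3, 8, 9]
i=6: vals[6] = (8+3)%6 = 5 → [9, 8, 2, 3, 4, 3, 5, 9]
i=7: vals[7] = (9+5)%6 = 2 → [9, 8, 2, 3, 4, 3, 5, 2]
sum = 36

36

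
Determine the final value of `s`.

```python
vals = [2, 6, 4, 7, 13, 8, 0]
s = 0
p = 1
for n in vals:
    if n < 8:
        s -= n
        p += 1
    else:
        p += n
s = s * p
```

n=2: <8, s = 0-2 = -2; p=2
n=6: <8, s = (-2)-6 = -8; p=3
n=4: <8, s = (-8)-4 = -12; p=4
n=7: <8, s = (-12)-7 = -19; p=5
n=13: not <8; p=18
n=8: not <8; p=26
n=0: <8, s = (-19)-0 = -19; p=27
s*p = (-19)*27 = -513

-513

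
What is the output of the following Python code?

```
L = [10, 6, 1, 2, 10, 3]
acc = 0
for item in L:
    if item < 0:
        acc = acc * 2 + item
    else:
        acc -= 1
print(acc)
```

-6

item=10: not <0, acc = 0-1 = -1
item=6: not <0, acc = (-1)-1 = -2
item=1: not <0, acc = (-2)-1 = -3
item=2: not <0, acc = (-3)-1 = -4
item=10: not <0, acc = (-4)-1 = -5
item=3: not <0, acc = (-5)-1 = -6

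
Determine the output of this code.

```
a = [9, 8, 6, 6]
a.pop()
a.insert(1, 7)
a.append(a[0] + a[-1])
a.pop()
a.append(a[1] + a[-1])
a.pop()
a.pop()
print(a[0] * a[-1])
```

pop() removes 6 → [9, 8, 6]
insert 7 at 1 → [9, 7, 8, 6]
append a[0]+a[-1] = 9+6 = 15 → [9, 7, 8, 6, 15]
pop() removes 15 → [9, 7, 8, 6]
append a[1]+a[-1] = 7+6 = 13 → [9, 7, 8, 6, 13]
pop() removes 13 → [9, 7, 8, 6]
pop() removes 6 → [9, 7, 8]
a[0]*a[-1] = 9*8 = 72

72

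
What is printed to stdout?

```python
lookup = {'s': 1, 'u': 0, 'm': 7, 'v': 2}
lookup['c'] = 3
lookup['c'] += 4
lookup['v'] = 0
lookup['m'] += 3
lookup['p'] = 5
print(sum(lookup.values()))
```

23

lookup['c'] = 3 → {'s': 1, 'u': 0, 'm': 7, 'v': 2, 'c': 3}
lookup['c'] = 3+4 = 7 → {'s': 1, 'u': 0, 'm': 7, 'v': 2, 'c': 7}
lookup['v'] = 0 → {'s': 1, 'u': 0, 'm': 7, 'v': 0, 'c': 7}
lookup['m'] = 7+3 = 10 → {'s': 1, 'u': 0, 'm': 10, 'v': 0, 'c': 7}
lookup['p'] = 5 → {'s': 1, 'u': 0, 'm': 10, 'v': 0, 'c': 7, 'p': 5}
sum of values = 23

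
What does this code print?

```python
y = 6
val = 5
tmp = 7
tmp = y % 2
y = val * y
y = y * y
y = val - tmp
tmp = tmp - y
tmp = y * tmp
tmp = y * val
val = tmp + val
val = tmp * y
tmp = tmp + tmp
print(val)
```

tmp = 6%2 = 0
y = 5*6 = 30
y = 30*30 = 900
y = 5-0 = 5
tmp = 0-5 = -5
tmp = 5*(-5) = -25
tmp = 5*5 = 25
val = 25+5 = 30
val = 25*5 = 125
tmp = 25+25 = 50

125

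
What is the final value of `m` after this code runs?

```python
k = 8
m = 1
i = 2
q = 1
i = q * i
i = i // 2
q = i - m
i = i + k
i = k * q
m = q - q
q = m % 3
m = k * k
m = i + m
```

64

i = 1*2 = 2
i = 2//2 = 1
q = 1-1 = 0
i = 1+8 = 9
i = 8*0 = 0
m = 0-0 = 0
q = 0%3 = 0
m = 8*8 = 64
m = 0+64 = 64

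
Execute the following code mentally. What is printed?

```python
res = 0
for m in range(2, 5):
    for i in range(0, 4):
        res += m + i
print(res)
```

m=2,i=0: res = 0+2 = 2
m=2,i=1: res = 2+3 = 5
m=2,i=2: res = 5+4 = 9
m=2,i=3: res = 9+5 = 14
m=3,i=0: res = 14+3 = 17
m=3,i=1: res = 17+4 = 21
m=3,i=2: res = 21+5 = 26
m=3,i=3: res = 26+6 = 32
m=4,i=0: res = 32+4 = 36
m=4,i=1: res = 36+5 = 41
m=4,i=2: res = 41+6 = 47
m=4,i=3: res = 47+7 = 54

54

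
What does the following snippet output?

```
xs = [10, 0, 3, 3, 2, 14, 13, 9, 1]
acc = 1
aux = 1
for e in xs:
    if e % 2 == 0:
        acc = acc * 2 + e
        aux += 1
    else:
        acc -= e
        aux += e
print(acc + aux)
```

e=10: even, acc = 1*2+10 = 12; aux=2
e=0: even, acc = 12*2+0 = 24; aux=3
e=3: not even, acc = 24-3 = 21; aux=6
e=3: not even, acc = 21-3 = 18; aux=9
e=2: even, acc = 18*2+2 = 38; aux=10
e=14: even, acc = 38*2+14 = 90; aux=11
e=13: not even, acc = 90-13 = 77; aux=24
e=9: not even, acc = 77-9 = 68; aux=33
e=1: not even, acc = 68-1 = 67; aux=34
acc+aux = 67+34 = 101

101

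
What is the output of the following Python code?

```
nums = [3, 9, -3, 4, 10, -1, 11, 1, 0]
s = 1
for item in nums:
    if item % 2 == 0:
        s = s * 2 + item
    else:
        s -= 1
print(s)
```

item=3: not even, s = 1-1 = 0
item=9: not even, s = 0-1 = -1
item=-3: not even, s = (-1)-1 = -2
item=4: even, s = (-2)*2+4 = 0
item=10: even, s = 0*2+10 = 10
item=-1: not even, s = 10-1 = 9
item=11: not even, s = 9-1 = 8
item=1: not even, s = 8-1 = 7
item=0: even, s = 7*2+0 = 14

14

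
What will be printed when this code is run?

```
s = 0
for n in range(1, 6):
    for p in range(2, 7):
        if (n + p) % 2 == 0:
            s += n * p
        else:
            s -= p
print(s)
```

n=1,p=2: odd sum, s = 0-2 = -2
n=1,p=3: even sum, s = (-2)+3 = 1
n=1,p=4: odd sum, s = 1-4 = -3
n=1,p=5: even sum, s = (-3)+5 = 2
n=1,p=6: odd sum, s = 2-6 = -4
n=2,p=2: even sum, s = (-4)+4 = 0
n=2,p=3: odd sum, s = 0-3 = -3
n=2,p=4: even sum, s = (-3)+8 = 5
n=2,p=5: odd sum, s = 5-5 = 0
n=2,p=6: even sum, s = 0+12 = 12
n=3,p=2: odd sum, s = 12-2 = 10
n=3,p=3: even sum, s = 10+9 = 19
n=3,p=4: odd sum, s = 19-4 = 15
n=3,p=5: even sum, s = 15+15 = 30
n=3,p=6: odd sum, s = 30-6 = 24
n=4,p=2: even sum, s = 24+8 = 32
n=4,p=3: odd sum, s = 32-3 = 29
n=4,p=4: even sum, s = 29+16 = 45
n=4,p=5: odd sum, s = 45-5 = 40
n=4,p=6: even sum, s = 40+24 = 64
n=5,p=2: odd sum, s = 64-2 = 62
n=5,p=3: even sum, s = 62+15 = 77
n=5,p=4: odd sum, s = 77-4 = 73
n=5,p=5: even sum, s = 73+25 = 98
n=5,p=6: odd sum, s = 98-6 = 92

92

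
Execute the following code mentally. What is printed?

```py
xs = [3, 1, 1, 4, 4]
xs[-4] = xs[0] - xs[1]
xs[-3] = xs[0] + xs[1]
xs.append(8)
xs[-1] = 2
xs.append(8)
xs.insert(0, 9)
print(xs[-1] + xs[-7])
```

11

xs[-4] = xs[0]-xs[1] = 3-1 = 2 → [3, 2, 1, 4, 4]
xs[-3] = xs[0]+xs[1] = 3+2 = 5 → [3, 2, 5, 4, 4]
append 8 → [3, 2, 5, 4, 4, 8]
xs[-1] = 2 → [3, 2, 5, 4, 4, 2]
append 8 → [3, 2, 5, 4, 4, 2, 8]
insert 9 at 0 → [9, 3, 2, 5, 4, 4, 2, 8]
xs[-1]+xs[-7] = 8+3 = 11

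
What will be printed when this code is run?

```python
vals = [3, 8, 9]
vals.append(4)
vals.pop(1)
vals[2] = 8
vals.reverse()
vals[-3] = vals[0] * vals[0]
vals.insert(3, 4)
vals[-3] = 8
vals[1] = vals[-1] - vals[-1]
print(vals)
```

[64, 0, 3, 4]

append 4 → [3, 8, 9, 4]
pop(1) removes 8 → [3, 9, 4]
vals[2] = 8 → [3, 9, 8]
reverse → [8, 9, 3]
vals[-3] = vals[0]*vals[0] = 8*8 = 64 → [64, 9, 3]
insert 4 at 3 → [64, 9, 3, 4]
vals[-3] = 8 → [64, 8, 3, 4]
vals[1] = vals[-1]-vals[-1] = 4-4 = 0 → [64, 0, 3, 4]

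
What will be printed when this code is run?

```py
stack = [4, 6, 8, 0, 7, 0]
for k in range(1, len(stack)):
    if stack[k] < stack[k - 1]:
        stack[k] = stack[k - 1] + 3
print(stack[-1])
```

k=1: 6>=4, unchanged → [4, 6, 8, 0, 7, 0]
k=2: 8>=6, unchanged → [4, 6, 8, 0, 7, 0]
k=3: 0<8, stack[3] = 8+3 = 11 → [4, 6, 8, 11, 7, 0]
k=4: 7<11, stack[4] = 11+3 = 14 → [4, 6, 8, 11, 14, 0]
k=5: 0<14, stack[5] = 14+3 = 17 → [4, 6, 8, 11, 14, 17]

17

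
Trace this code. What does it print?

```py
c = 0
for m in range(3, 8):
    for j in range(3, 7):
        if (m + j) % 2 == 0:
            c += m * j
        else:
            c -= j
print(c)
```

174

m=3,j=3: even sum, c = 0+9 = 9
m=3,j=4: odd sum, c = 9-4 = 5
m=3,j=5: even sum, c = 5+15 = 20
m=3,j=6: odd sum, c = 20-6 = 14
m=4,j=3: odd sum, c = 14-3 = 11
m=4,j=4: even sum, c = 11+16 = 27
m=4,j=5: odd sum, c = 27-5 = 22
m=4,j=6: even sum, c = 22+24 = 46
m=5,j=3: even sum, c = 46+15 = 61
m=5,j=4: odd sum, c = 61-4 = 57
m=5,j=5: even sum, c = 57+25 = 82
m=5,j=6: odd sum, c = 82-6 = 76
m=6,j=3: odd sum, c = 76-3 = 73
m=6,j=4: even sum, c = 73+24 = 97
m=6,j=5: odd sum, c = 97-5 = 92
m=6,j=6: even sum, c = 92+36 = 128
m=7,j=3: even sum, c = 128+21 = 149
m=7,j=4: odd sum, c = 149-4 = 145
m=7,j=5: even sum, c = 145+35 = 180
m=7,j=6: odd sum, c = 180-6 = 174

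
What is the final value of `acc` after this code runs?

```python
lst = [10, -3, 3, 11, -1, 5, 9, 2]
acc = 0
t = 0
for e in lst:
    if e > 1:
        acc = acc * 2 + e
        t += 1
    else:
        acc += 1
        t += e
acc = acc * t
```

1072

e=10: >1, acc = 0*2+10 = 10; t=1
e=-3: not >1, acc = 10+1 = 11; t=-2
e=3: >1, acc = 11*2+3 = 25; t=-1
e=11: >1, acc = 25*2+11 = 61; t=0
e=-1: not >1, acc = 61+1 = 62; t=-1
e=5: >1, acc = 62*2+5 = 129; t=0
e=9: >1, acc = 129*2+9 = 267; t=1
e=2: >1, acc = 267*2+2 = 536; t=2
acc*t = 536*2 = 1072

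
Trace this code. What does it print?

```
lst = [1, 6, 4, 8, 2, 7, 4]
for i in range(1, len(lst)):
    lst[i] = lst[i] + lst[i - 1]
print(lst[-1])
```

i=1: lst[1] = 6+1 = 7 → [1, 7, 4, 8, 2, 7, 4]
i=2: lst[2] = 4+7 = 11 → [1, 7, 11, 8, 2, 7, 4]
i=3: lst[3] = 8+11 = 19 → [1, 7, 11, 19, 2, 7, 4]
i=4: lst[4] = 2+19 = 21 → [1, 7, 11, 19, 21, 7, 4]
i=5: lst[5] = 7+21 = 28 → [1, 7, 11, 19, 21, 28, 4]
i=6: lst[6] = 4+28 = 32 → [1, 7, 11, 19, 21, 28, 32]

32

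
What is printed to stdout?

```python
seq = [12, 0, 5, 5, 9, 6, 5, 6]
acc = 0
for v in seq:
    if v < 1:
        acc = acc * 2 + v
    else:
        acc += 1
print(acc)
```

v=12: not <1, acc = 0+1 = 1
v=0: <1, acc = 1*2+0 = 2
v=5: not <1, acc = 2+1 = 3
v=5: not <1, acc = 3+1 = 4
v=9: not <1, acc = 4+1 = 5
v=6: not <1, acc = 5+1 = 6
v=5: not <1, acc = 6+1 = 7
v=6: not <1, acc = 7+1 = 8

8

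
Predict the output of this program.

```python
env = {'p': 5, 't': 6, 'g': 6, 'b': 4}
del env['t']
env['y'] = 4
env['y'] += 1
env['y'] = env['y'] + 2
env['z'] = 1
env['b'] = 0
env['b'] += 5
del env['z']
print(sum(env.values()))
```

23

del 't' → {'p': 5, 'g': 6, 'b': 4}
env['y'] = 4 → {'p': 5, 'g': 6, 'b': 4, 'y': 4}
env['y'] = 4+1 = 5 → {'p': 5, 'g': 6, 'b': 4, 'y': 5}
env['y'] = env['y']+2 = 7 → {'p': 5, 'g': 6, 'b': 4, 'y': 7}
env['z'] = 1 → {'p': 5, 'g': 6, 'b': 4, 'y': 7, 'z': 1}
env['b'] = 0 → {'p': 5, 'g': 6, 'b': 0, 'y': 7, 'z': 1}
env['b'] = 0+5 = 5 → {'p': 5, 'g': 6, 'b': 5, 'y': 7, 'z': 1}
del 'z' → {'p': 5, 'g': 6, 'b': 5, 'y': 7}
sum of values = 23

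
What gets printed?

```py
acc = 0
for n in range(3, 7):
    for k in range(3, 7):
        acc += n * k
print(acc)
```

324

n=3,k=3: acc = 0+9 = 9
n=3,k=4: acc = 9+12 = 21
n=3,k=5: acc = 21+15 = 36
n=3,k=6: acc = 36+18 = 54
n=4,k=3: acc = 54+12 = 66
n=4,k=4: acc = 66+16 = 82
n=4,k=5: acc = 82+20 = 102
n=4,k=6: acc = 102+24 = 126
n=5,k=3: acc = 126+15 = 141
n=5,k=4: acc = 141+20 = 161
n=5,k=5: acc = 161+25 = 186
n=5,k=6: acc = 186+30 = 216
n=6,k=3: acc = 216+18 = 234
n=6,k=4: acc = 234+24 = 258
n=6,k=5: acc = 258+30 = 288
n=6,k=6: acc = 288+36 = 324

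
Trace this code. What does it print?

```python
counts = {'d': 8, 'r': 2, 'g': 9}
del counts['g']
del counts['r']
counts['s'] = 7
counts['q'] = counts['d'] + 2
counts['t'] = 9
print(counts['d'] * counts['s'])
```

56

del 'g' → {'d': 8, 'r': 2}
del 'r' → {'d': 8}
counts['s'] = 7 → {'d': 8, 's': 7}
counts['q'] = counts['d']+2 = 10 → {'d': 8, 's': 7, 'q': 10}
counts['t'] = 9 → {'d': 8, 's': 7, 'q': 10, 't': 9}
counts['d']*counts['s'] = 8*7 = 56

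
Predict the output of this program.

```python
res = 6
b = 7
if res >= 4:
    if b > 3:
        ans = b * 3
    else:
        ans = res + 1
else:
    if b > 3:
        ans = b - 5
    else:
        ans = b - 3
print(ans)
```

res=6, b=7
res >= 4 is True; b > 3 is True
→ ans = b * 3 = 21

21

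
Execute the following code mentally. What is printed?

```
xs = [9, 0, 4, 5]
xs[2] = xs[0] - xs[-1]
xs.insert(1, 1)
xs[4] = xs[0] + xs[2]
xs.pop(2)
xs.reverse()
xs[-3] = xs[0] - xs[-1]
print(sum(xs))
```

xs[2] = xs[0]-xs[-1] = 9-5 = 4 → [9, 0, 4, 5]
insert 1 at 1 → [9, 1, 0, 4, 5]
xs[4] = xs[0]+xs[2] = 9+0 = 9 → [9, 1, 0, 4, 9]
pop(2) removes 0 → [9, 1, 4, 9]
reverse → [9, 4, 1, 9]
xs[-3] = xs[0]-xs[-1] = 9-9 = 0 → [9, 0, 1, 9]
sum = 19

19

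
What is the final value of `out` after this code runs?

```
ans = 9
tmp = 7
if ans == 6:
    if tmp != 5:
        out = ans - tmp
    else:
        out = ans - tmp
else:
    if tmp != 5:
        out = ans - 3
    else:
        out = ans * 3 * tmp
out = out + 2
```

ans=9, tmp=7
ans == 6 is False; tmp != 5 is True
→ out = ans - 3 = 6
out = 6+2 = 8

8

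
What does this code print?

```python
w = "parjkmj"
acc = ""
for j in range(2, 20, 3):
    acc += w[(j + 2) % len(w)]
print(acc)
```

j=2: add w[4]='k' → 'k'
j=5: add w[0]='p' → 'kp'
j=8: add w[3]='j' → 'kpj'
j=11: add w[6]='j' → 'kpjj'
j=14: add w[2]='r' → 'kpjjr'
j=17: add w[5]='m' → 'kpjjrm'

kpjjrm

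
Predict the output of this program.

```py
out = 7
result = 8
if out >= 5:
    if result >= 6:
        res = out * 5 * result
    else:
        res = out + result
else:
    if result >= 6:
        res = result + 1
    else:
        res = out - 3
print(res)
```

280

out=7, result=8
out >= 5 is True; result >= 6 is True
→ res = out * 5 * result = 280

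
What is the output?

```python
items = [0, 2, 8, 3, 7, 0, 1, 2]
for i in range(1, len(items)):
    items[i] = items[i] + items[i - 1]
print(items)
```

i=1: items[1] = 2+0 = 2 → [0, 2, 8, 3, 7, 0, 1, 2]
i=2: items[2] = 8+2 = 10 → [0, 2, 10, 3, 7, 0, 1, 2]
i=3: items[3] = 3+10 = 13 → [0, 2, 10, 13, 7, 0, 1, 2]
i=4: items[4] = 7+13 = 20 → [0, 2, 10, 13, 20, 0, 1, 2]
i=5: items[5] = 0+20 = 20 → [0, 2, 10, 13, 20, 20, 1, 2]
i=6: items[6] = 1+20 = 21 → [0, 2, 10, 13, 20, 20, 21, 2]
i=7: items[7] = 2+21 = 23 → [0, 2, 10, 13, 20, 20, 21, 23]

[0, 2, 10, 13, 20, 20, 21, 23]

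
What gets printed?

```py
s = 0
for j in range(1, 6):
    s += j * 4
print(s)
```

j=1: s = 0+1*4 = 4
j=2: s = 4+2*4 = 12
j=3: s = 12+3*4 = 24
j=4: s = 24+4*4 = 40
j=5: s = 40+5*4 = 60

60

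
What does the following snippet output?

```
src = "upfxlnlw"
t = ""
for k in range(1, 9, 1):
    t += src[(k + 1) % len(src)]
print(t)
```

k=1: add src[2]='f' → 'f'
k=2: add src[3]='x' → 'fx'
k=3: add src[4]='l' → 'fxl'
k=4: add src[5]='n' → 'fxln'
k=5: add src[6]='l' → 'fxlnl'
k=6: add src[7]='w' → 'fxlnlw'
k=7: add src[0]='u' → 'fxlnlwu'
k=8: add src[1]='p' → 'fxlnlwup'

fxlnlwup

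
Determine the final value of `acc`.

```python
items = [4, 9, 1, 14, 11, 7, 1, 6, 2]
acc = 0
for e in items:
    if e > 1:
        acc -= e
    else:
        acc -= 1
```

e=4: >1, acc = 0-4 = -4
e=9: >1, acc = (-4)-9 = -13
e=1: not >1, acc = (-13)-1 = -14
e=14: >1, acc = (-14)-14 = -28
e=11: >1, acc = (-28)-11 = -39
e=7: >1, acc = (-39)-7 = -46
e=1: not >1, acc = (-46)-1 = -47
e=6: >1, acc = (-47)-6 = -53
e=2: >1, acc = (-53)-2 = -55

-55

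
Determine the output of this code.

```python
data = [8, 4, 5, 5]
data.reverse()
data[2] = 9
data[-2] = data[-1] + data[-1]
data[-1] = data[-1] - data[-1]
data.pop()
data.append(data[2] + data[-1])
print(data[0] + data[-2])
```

21

reverse → [5, 5, 4, 8]
data[2] = 9 → [5, 5, 9, 8]
data[-2] = data[-1]+data[-1] = 8+8 = 16 → [5, 5, 16, 8]
data[-1] = data[-1]-data[-1] = 8-8 = 0 → [5, 5, 16, 0]
pop() removes 0 → [5, 5, 16]
append data[2]+data[-1] = 16+16 = 32 → [5, 5, 16, 32]
data[0]+data[-2] = 5+16 = 21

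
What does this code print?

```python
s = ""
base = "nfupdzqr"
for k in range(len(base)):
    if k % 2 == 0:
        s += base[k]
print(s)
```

k=0: add 'n' → 'n'
k=1: skip
k=2: add 'u' → 'nu'
k=3: skip
k=4: add 'd' → 'nud'
k=5: skip
k=6: add 'q' → 'nudq'
k=7: skip

nudq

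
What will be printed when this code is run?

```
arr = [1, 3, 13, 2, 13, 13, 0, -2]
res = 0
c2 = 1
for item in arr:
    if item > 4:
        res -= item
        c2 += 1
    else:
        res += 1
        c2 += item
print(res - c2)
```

-42

item=1: not >4, res = 0+1 = 1; c2=2
item=3: not >4, res = 1+1 = 2; c2=5
item=13: >4, res = 2-13 = -11; c2=6
item=2: not >4, res = (-11)+1 = -10; c2=8
item=13: >4, res = (-10)-13 = -23; c2=9
item=13: >4, res = (-23)-13 = -36; c2=10
item=0: not >4, res = (-36)+1 = -35; c2=10
item=-2: not >4, res = (-35)+1 = -34; c2=8
res-c2 = (-34)-8 = -42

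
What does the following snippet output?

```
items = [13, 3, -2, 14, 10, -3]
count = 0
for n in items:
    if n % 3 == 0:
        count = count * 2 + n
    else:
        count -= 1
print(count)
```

n=13: not %3==0, count = 0-1 = -1
n=3: %3==0, count = (-1)*2+3 = 1
n=-2: not %3==0, count = 1-1 = 0
n=14: not %3==0, count = 0-1 = -1
n=10: not %3==0, count = (-1)-1 = -2
n=-3: %3==0, count = (-2)*2+(-3) = -7

-7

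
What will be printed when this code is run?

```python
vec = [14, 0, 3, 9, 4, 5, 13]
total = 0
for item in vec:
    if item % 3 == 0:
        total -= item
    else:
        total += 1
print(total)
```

item=14: not %3==0, total = 0+1 = 1
item=0: %3==0, total = 1-0 = 1
item=3: %3==0, total = 1-3 = -2
item=9: %3==0, total = (-2)-9 = -11
item=4: not %3==0, total = (-11)+1 = -10
item=5: not %3==0, total = (-10)+1 = -9
item=13: not %3==0, total = (-9)+1 = -8

-8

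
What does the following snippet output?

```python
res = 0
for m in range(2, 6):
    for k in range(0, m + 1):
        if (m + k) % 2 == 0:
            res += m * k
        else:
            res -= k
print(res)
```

72

m=2,k=0: even sum, res = 0+0 = 0
m=2,k=1: odd sum, res = 0-1 = -1
m=2,k=2: even sum, res = (-1)+4 = 3
m=3,k=0: odd sum, res = 3-0 = 3
m=3,k=1: even sum, res = 3+3 = 6
m=3,k=2: odd sum, res = 6-2 = 4
m=3,k=3: even sum, res = 4+9 = 13
m=4,k=0: even sum, res = 13+0 = 13
m=4,k=1: odd sum, res = 13-1 = 12
m=4,k=2: even sum, res = 12+8 = 20
m=4,k=3: odd sum, res = 20-3 = 17
m=4,k=4: even sum, res = 17+16 = 33
m=5,k=0: odd sum, res = 33-0 = 33
m=5,k=1: even sum, res = 33+5 = 38
m=5,k=2: odd sum, res = 38-2 = 36
m=5,k=3: even sum, res = 36+15 = 51
m=5,k=4: odd sum, res = 51-4 = 47
m=5,k=5: even sum, res = 47+25 = 72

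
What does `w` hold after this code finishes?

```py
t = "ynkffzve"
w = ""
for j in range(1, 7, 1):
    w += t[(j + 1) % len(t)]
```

j=1: add t[2]='k' → 'k'
j=2: add t[3]='f' → 'kf'
j=3: add t[4]='f' → 'kff'
j=4: add t[5]='z' → 'kffz'
j=5: add t[6]='v' → 'kffzv'
j=6: add t[7]='e' → 'kffzve'

'kffzve'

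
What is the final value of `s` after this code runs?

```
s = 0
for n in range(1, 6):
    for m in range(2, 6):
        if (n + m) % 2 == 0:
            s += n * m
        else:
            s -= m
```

n=1,m=2: odd sum, s = 0-2 = -2
n=1,m=3: even sum, s = (-2)+3 = 1
n=1,m=4: odd sum, s = 1-4 = -3
n=1,m=5: even sum, s = (-3)+5 = 2
n=2,m=2: even sum, s = 2+4 = 6
n=2,m=3: odd sum, s = 6-3 = 3
n=2,m=4: even sum, s = 3+8 = 11
n=2,m=5: odd sum, s = 11-5 = 6
n=3,m=2: odd sum, s = 6-2 = 4
n=3,m=3: even sum, s = 4+9 = 13
n=3,m=4: odd sum, s = 13-4 = 9
n=3,m=5: even sum, s = 9+15 = 24
n=4,m=2: even sum, s = 24+8 = 32
n=4,m=3: odd sum, s = 32-3 = 29
n=4,m=4: even sum, s = 29+16 = 45
n=4,m=5: odd sum, s = 45-5 = 40
n=5,m=2: odd sum, s = 40-2 = 38
n=5,m=3: even sum, s = 38+15 = 53
n=5,m=4: odd sum, s = 53-4 = 49
n=5,m=5: even sum, s = 49+25 = 74

74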